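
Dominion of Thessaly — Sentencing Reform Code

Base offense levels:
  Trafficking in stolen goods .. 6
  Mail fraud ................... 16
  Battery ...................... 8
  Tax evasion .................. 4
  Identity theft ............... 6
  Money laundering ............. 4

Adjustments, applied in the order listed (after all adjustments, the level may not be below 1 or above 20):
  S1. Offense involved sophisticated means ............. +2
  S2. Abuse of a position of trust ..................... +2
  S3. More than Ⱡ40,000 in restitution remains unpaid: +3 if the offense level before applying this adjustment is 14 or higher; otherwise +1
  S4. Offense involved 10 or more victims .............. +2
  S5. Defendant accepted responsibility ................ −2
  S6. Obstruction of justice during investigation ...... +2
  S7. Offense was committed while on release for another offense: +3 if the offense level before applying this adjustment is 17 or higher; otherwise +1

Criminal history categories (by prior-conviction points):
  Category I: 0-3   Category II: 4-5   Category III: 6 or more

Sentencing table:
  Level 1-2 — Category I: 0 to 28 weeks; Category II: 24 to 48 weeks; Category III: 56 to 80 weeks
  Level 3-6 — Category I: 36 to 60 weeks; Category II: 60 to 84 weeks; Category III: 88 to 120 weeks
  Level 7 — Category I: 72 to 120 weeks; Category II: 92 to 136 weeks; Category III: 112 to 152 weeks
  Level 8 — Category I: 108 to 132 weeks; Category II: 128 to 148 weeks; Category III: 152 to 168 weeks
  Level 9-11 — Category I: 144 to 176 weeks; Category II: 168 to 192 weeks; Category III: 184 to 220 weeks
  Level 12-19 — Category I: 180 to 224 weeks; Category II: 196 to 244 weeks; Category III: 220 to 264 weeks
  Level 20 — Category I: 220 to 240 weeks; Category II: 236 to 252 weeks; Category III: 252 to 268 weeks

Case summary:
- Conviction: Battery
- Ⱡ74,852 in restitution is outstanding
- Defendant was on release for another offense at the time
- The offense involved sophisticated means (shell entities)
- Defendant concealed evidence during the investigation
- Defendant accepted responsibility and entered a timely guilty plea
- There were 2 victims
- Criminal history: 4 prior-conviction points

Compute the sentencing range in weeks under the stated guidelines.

196-244 weeks

Base offense level for battery: 8.
S1 applies: 8 + 2 = 10.
S3 applies (level before this adjustment is 10 < 14, so +1): 10 + 1 = 11.
S5 applies: 11 − 2 = 9.
S6 applies: 9 + 2 = 11.
S7 applies (level before this adjustment is 11 < 17, so +1): 11 + 1 = 12.
Final offense level: 12.
Criminal history: 4 prior points → Category II (4-5).
Level 12 falls in the 12-19 band.
Grid: Level 12-19 × Category II = 196-244 weeks.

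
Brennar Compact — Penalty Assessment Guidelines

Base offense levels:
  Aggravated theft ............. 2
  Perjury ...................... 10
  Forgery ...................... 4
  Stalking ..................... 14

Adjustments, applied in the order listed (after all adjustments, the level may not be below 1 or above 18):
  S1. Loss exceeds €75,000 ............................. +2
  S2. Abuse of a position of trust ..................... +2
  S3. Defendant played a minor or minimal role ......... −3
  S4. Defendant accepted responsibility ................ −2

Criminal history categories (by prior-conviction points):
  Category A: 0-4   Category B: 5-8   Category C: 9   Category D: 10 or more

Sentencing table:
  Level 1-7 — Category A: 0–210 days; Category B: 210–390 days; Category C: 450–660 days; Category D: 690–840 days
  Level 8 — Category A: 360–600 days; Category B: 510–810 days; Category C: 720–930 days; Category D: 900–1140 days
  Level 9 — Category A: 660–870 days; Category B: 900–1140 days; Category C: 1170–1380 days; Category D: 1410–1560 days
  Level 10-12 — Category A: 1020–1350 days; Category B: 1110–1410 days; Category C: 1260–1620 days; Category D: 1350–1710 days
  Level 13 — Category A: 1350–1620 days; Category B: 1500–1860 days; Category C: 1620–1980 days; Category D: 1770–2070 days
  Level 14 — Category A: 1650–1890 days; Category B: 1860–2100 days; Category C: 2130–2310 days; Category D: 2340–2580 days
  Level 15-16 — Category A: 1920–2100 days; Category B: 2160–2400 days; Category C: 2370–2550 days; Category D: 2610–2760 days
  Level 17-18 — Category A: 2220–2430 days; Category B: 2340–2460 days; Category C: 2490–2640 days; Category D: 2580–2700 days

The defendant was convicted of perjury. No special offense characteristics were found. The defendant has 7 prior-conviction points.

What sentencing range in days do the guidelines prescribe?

Base offense level for perjury: 10.
Final offense level: 10.
Criminal history: 7 prior points → Category B (5-8).
Level 10 falls in the 10-12 band.
Grid: Level 10-12 × Category B = 1110-1410 days.

1110-1410 days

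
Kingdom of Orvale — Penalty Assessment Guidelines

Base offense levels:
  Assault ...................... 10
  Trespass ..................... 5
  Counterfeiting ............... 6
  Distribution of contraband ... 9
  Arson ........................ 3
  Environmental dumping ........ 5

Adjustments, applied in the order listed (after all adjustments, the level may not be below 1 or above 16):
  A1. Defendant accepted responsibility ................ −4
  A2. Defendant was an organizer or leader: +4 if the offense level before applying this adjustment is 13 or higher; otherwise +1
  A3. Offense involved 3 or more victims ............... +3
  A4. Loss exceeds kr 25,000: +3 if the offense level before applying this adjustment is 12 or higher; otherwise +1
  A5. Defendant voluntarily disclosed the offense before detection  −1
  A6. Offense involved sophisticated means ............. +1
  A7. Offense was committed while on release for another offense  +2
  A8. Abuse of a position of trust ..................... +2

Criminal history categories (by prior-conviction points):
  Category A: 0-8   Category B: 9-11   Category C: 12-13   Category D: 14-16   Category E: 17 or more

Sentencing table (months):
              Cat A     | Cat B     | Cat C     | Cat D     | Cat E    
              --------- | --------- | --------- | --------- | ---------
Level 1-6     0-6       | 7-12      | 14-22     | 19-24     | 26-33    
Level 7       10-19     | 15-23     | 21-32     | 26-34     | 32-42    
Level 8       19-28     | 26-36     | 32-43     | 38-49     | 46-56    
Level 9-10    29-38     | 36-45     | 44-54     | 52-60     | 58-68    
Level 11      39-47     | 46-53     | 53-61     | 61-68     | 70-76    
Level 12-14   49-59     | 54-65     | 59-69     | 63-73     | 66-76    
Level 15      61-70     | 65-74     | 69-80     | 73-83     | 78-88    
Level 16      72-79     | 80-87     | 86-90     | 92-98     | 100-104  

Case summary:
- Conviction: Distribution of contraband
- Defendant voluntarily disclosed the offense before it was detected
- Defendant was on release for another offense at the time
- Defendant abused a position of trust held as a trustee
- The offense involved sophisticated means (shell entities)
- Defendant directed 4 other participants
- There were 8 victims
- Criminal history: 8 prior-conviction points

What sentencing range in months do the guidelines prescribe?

72-79 months

Base offense level for distribution of contraband: 9.
A2 applies (level before this adjustment is 9 < 13, so +1): 9 + 1 = 10.
A3 applies: 10 + 3 = 13.
A4 does not apply.
A5 applies: 13 − 1 = 12.
A6 applies: 12 + 1 = 13.
A7 applies: 13 + 2 = 15.
A8 applies: 15 + 2 = 17.
Level 17 exceeds the maximum of 16; capped at 16.
Final offense level: 16.
Criminal history: 8 prior points → Category A (0-8).
Level 16 falls in the 16 band.
Grid: Level 16 × Category A = 72-79 months.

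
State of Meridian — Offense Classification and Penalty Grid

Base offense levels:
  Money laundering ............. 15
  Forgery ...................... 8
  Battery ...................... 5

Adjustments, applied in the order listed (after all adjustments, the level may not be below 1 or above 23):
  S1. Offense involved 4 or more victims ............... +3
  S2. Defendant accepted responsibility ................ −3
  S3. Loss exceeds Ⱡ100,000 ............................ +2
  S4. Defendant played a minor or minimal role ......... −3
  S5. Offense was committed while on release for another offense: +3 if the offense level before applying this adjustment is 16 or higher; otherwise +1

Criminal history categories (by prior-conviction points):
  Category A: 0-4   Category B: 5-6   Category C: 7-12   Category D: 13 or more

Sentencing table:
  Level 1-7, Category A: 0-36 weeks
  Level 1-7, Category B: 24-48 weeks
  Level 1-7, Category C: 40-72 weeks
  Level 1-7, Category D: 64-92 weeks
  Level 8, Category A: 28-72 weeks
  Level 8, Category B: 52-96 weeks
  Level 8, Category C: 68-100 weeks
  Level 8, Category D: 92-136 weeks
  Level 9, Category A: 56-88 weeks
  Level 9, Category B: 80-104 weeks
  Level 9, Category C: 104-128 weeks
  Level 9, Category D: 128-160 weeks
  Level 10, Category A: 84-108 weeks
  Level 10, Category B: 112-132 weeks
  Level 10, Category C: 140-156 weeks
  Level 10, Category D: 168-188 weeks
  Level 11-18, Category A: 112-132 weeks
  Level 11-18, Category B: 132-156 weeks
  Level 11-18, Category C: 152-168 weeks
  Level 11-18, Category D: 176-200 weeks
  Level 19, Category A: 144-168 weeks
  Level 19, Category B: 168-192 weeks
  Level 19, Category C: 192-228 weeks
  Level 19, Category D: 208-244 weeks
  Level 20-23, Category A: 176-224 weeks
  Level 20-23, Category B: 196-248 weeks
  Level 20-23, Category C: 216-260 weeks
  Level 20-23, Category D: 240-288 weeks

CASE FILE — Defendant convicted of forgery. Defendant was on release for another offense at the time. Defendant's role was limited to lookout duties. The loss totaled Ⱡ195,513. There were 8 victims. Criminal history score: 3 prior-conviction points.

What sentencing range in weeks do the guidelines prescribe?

Base offense level for forgery: 8.
S1 applies: 8 + 3 = 11.
S2 does not apply.
S3 applies: 11 + 2 = 13.
S4 applies: 13 − 3 = 10.
S5 applies (level before this adjustment is 10 < 16, so +1): 10 + 1 = 11.
Final offense level: 11.
Criminal history: 3 prior points → Category A (0-4).
Level 11 falls in the 11-18 band.
Grid: Level 11-18 × Category A = 112-132 weeks.

112-132 weeks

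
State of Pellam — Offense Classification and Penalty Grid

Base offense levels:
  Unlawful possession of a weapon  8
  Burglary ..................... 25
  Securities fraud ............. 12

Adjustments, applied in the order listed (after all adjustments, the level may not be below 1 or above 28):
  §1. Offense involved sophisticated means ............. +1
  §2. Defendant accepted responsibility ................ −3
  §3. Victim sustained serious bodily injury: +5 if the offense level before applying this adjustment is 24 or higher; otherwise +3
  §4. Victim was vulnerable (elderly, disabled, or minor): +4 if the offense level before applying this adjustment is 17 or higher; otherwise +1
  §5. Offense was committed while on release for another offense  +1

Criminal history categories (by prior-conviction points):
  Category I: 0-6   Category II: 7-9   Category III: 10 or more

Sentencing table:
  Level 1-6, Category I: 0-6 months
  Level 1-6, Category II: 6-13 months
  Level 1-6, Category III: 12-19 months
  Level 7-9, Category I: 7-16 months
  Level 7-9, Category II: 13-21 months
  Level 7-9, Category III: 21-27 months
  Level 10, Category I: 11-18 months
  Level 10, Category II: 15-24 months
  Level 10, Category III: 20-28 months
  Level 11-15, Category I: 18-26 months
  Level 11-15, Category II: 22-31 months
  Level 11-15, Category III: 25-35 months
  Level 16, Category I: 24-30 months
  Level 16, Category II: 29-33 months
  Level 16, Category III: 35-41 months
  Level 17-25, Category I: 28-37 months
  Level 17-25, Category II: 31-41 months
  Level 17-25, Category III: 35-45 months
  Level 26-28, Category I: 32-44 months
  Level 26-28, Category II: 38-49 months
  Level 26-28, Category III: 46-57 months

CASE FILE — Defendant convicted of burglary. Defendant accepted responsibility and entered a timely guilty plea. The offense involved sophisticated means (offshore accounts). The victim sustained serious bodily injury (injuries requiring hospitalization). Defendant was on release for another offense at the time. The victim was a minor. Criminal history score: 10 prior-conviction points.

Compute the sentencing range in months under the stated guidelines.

46-57 months

Base offense level for burglary: 25.
§1 applies: 25 + 1 = 26.
§2 applies: 26 − 3 = 23.
§3 applies (level before this adjustment is 23 < 24, so +3): 23 + 3 = 26.
§4 applies (level before this adjustment is 26 ≥ 17, so +4): 26 + 4 = 30.
§5 applies: 30 + 1 = 31.
Level 31 exceeds the maximum of 28; capped at 28.
Final offense level: 28.
Criminal history: 10 prior points → Category III (10+).
Level 28 falls in the 26-28 band.
Grid: Level 26-28 × Category III = 46-57 months.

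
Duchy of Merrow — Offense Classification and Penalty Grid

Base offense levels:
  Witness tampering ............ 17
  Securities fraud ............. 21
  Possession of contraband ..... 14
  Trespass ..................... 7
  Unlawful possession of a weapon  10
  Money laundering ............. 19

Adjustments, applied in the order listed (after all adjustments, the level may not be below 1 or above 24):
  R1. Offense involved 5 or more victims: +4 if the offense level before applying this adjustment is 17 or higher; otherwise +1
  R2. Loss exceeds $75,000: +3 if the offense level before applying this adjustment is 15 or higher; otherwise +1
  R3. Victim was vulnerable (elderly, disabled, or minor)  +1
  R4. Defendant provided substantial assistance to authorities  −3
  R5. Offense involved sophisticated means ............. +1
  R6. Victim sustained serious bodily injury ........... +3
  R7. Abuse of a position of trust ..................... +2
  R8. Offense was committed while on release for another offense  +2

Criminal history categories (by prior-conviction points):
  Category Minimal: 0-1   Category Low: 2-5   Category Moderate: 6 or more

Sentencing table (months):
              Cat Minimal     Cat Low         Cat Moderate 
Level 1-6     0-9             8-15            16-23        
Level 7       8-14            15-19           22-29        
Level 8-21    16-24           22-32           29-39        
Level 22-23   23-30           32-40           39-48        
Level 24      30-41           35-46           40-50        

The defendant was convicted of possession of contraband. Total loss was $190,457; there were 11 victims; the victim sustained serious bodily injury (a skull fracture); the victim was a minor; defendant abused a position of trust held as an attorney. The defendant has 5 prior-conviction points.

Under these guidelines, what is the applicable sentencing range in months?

35-46 months

Base offense level for possession of contraband: 14.
R1 applies (level before this adjustment is 14 < 17, so +1): 14 + 1 = 15.
R2 applies (level before this adjustment is 15 ≥ 15, so +3): 15 + 3 = 18.
R3 applies: 18 + 1 = 19.
R6 applies: 19 + 3 = 22.
R7 applies: 22 + 2 = 24.
Final offense level: 24.
Criminal history: 5 prior points → Category Low (2-5).
Level 24 falls in the 24 band.
Grid: Level 24 × Category Low = 35-46 months.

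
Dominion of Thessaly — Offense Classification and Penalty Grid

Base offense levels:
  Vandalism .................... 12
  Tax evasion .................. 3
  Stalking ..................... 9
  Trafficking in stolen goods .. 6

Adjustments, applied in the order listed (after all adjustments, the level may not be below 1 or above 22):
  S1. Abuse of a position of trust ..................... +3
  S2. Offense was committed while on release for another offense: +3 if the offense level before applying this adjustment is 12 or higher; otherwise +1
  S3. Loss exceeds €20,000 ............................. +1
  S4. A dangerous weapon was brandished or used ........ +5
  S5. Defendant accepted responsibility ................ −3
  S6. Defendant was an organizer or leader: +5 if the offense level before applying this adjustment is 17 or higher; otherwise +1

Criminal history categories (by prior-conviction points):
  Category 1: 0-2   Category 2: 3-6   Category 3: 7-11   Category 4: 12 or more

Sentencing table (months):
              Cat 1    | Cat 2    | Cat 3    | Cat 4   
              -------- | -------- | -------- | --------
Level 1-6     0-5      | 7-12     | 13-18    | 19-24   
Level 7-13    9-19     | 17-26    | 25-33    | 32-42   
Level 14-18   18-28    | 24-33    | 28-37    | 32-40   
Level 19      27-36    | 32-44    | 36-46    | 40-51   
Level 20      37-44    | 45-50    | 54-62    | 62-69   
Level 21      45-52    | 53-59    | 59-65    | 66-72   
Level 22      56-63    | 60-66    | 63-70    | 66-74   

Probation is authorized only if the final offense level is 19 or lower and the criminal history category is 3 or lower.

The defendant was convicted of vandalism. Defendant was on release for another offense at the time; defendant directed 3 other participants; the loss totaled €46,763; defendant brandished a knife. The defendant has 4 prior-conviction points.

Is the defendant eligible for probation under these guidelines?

No

Base offense level for vandalism: 12.
S2 applies (level before this adjustment is 12 ≥ 12, so +3): 12 + 3 = 15.
S3 applies: 15 + 1 = 16.
S4 applies: 16 + 5 = 21.
S5 does not apply.
S6 applies (level before this adjustment is 21 ≥ 17, so +5): 21 + 5 = 26.
Level 26 exceeds the maximum of 22; capped at 22.
Final offense level: 22.
Criminal history: 4 prior points → Category 2 (3-6).
Level 22 falls in the 22 band.
Grid: Level 22 × Category 2 = 60-66 months.
Probation check: level 22 > 19 and category 2 ≤ 3 → not eligible.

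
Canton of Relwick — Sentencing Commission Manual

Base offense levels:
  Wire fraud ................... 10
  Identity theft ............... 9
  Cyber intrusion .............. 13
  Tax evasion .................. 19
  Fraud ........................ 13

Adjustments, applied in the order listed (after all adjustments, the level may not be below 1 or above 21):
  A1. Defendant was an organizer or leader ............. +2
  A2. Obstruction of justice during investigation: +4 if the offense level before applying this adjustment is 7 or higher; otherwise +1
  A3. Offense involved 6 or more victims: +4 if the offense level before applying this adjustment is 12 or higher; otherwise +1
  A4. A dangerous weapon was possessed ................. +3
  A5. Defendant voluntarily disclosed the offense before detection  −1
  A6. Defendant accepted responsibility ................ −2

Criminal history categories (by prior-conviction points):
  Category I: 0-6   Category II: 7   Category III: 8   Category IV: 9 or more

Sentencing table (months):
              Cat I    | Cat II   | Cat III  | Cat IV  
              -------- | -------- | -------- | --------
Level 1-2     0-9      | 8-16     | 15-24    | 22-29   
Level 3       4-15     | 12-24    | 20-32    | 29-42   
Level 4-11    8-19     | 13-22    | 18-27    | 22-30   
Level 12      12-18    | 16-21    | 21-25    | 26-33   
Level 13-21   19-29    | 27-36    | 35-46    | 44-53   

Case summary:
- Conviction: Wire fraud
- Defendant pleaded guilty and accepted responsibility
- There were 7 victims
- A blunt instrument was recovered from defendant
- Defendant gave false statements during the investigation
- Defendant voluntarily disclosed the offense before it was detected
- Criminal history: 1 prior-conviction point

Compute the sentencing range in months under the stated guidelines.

Base offense level for wire fraud: 10.
A2 applies (level before this adjustment is 10 ≥ 7, so +4): 10 + 4 = 14.
A3 applies (level before this adjustment is 14 ≥ 12, so +4): 14 + 4 = 18.
A4 applies: 18 + 3 = 21.
A5 applies: 21 − 1 = 20.
A6 applies: 20 − 2 = 18.
Final offense level: 18.
Criminal history: 1 prior point → Category I (0-6).
Level 18 falls in the 13-21 band.
Grid: Level 13-21 × Category I = 19-29 months.

19-29 months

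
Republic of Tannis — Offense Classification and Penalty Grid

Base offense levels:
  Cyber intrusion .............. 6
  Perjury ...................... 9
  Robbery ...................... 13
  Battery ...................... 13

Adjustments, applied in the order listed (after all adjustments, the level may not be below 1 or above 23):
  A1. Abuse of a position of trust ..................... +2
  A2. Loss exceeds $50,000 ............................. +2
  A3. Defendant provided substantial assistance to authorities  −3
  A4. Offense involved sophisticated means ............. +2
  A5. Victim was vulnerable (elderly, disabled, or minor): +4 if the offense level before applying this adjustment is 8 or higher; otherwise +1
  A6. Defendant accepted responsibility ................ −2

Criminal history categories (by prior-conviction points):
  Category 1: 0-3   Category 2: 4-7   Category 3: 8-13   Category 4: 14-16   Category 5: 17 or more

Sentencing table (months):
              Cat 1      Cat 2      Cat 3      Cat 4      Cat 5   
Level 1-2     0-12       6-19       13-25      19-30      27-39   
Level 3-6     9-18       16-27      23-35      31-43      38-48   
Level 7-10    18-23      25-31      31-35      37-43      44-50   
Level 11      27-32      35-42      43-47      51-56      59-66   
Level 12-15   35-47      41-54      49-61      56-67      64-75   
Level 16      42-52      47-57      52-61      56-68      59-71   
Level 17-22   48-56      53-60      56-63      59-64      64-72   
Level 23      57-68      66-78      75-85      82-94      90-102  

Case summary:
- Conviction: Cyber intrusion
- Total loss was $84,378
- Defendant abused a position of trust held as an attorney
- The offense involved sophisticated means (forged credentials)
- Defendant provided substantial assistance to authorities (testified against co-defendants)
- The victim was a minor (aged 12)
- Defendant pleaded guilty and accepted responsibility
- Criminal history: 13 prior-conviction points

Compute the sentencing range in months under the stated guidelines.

43-47 months

Base offense level for cyber intrusion: 6.
A1 applies: 6 + 2 = 8.
A2 applies: 8 + 2 = 10.
A3 applies: 10 − 3 = 7.
A4 applies: 7 + 2 = 9.
A5 applies (level before this adjustment is 9 ≥ 8, so +4): 9 + 4 = 13.
A6 applies: 13 − 2 = 11.
Final offense level: 11.
Criminal history: 13 prior points → Category 3 (8-13).
Level 11 falls in the 11 band.
Grid: Level 11 × Category 3 = 43-47 months.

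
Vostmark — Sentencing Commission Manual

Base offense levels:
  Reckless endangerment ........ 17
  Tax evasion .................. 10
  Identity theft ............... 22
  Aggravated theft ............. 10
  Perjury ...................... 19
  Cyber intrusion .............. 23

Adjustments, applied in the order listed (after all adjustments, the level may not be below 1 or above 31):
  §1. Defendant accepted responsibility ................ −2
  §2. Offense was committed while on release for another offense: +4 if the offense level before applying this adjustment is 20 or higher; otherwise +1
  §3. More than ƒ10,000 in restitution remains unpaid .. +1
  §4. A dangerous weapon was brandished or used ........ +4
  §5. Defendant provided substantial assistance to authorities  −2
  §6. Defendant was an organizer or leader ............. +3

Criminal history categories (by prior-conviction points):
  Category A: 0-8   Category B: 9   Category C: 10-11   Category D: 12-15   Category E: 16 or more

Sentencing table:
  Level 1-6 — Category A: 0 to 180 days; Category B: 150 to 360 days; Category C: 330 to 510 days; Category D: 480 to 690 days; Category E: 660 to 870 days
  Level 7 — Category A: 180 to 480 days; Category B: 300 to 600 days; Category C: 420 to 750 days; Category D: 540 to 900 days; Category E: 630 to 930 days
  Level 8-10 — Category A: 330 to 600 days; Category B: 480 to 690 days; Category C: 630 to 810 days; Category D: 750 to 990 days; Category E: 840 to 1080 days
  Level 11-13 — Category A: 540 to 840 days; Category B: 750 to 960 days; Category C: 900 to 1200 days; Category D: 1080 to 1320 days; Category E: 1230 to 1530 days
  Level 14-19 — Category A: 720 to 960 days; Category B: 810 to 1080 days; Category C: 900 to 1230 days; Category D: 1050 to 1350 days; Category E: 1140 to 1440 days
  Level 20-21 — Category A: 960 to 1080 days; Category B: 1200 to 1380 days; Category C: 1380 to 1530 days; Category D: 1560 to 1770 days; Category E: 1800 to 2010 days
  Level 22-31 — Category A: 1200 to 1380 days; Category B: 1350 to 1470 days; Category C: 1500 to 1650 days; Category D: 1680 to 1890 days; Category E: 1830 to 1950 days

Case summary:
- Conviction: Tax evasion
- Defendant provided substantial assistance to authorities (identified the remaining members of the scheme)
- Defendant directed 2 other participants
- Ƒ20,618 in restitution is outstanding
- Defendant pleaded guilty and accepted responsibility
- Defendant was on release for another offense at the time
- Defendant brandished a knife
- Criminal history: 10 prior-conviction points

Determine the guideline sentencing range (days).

900-1230 days

Base offense level for tax evasion: 10.
§1 applies: 10 − 2 = 8.
§2 applies (level before this adjustment is 8 < 20, so +1): 8 + 1 = 9.
§3 applies: 9 + 1 = 10.
§4 applies: 10 + 4 = 14.
§5 applies: 14 − 2 = 12.
§6 applies: 12 + 3 = 15.
Final offense level: 15.
Criminal history: 10 prior points → Category C (10-11).
Level 15 falls in the 14-19 band.
Grid: Level 14-19 × Category C = 900-1230 days.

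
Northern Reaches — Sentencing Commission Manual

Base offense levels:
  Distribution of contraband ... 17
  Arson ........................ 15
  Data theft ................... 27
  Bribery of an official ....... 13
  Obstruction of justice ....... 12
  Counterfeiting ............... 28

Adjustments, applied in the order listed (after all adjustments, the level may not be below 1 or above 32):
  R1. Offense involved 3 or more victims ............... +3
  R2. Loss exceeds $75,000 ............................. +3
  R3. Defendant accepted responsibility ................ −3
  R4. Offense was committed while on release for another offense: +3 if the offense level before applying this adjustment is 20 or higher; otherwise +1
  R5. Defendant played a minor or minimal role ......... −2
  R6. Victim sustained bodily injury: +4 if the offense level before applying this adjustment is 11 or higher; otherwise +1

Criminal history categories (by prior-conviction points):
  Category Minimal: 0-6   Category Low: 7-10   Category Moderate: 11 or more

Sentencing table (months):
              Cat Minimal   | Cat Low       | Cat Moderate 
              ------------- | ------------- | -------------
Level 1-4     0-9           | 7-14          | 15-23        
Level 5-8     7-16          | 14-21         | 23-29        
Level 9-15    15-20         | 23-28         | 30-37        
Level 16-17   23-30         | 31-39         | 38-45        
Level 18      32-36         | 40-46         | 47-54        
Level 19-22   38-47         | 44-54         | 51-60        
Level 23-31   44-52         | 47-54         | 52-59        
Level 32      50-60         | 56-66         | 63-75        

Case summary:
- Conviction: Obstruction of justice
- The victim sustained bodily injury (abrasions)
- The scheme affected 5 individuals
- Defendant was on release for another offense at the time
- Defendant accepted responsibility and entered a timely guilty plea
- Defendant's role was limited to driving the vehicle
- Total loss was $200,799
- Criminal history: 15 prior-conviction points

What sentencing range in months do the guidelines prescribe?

47-54 months

Base offense level for obstruction of justice: 12.
R1 applies: 12 + 3 = 15.
R2 applies: 15 + 3 = 18.
R3 applies: 18 − 3 = 15.
R4 applies (level before this adjustment is 15 < 20, so +1): 15 + 1 = 16.
R5 applies: 16 − 2 = 14.
R6 applies (level before this adjustment is 14 ≥ 11, so +4): 14 + 4 = 18.
Final offense level: 18.
Criminal history: 15 prior points → Category Moderate (11+).
Level 18 falls in the 18 band.
Grid: Level 18 × Category Moderate = 47-54 months.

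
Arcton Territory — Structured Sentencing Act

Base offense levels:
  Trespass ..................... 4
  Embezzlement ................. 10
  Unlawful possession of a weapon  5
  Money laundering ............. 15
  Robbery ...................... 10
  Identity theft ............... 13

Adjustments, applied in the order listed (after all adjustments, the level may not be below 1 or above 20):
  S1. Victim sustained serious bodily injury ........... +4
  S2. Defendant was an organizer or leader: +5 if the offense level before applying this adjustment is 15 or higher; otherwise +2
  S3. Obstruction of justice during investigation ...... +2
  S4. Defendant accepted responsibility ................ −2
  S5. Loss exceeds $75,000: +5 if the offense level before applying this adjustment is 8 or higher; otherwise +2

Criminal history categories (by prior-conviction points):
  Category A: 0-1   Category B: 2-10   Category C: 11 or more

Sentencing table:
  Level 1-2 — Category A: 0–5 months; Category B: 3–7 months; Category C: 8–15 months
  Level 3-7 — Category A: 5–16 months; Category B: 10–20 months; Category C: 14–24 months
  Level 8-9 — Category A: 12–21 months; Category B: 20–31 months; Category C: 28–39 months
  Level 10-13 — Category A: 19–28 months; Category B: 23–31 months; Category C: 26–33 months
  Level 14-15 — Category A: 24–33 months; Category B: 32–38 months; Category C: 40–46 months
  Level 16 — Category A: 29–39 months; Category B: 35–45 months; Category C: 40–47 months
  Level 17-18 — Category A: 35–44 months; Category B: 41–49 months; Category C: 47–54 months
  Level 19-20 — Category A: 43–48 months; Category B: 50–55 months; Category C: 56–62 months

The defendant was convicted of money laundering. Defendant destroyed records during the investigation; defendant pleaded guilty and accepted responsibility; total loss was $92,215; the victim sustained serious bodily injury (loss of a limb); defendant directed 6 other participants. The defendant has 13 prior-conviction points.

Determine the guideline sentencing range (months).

Base offense level for money laundering: 15.
S1 applies: 15 + 4 = 19.
S2 applies (level before this adjustment is 19 ≥ 15, so +5): 19 + 5 = 24.
S3 applies: 24 + 2 = 26.
S4 applies: 26 − 2 = 24.
S5 applies (level before this adjustment is 24 ≥ 8, so +5): 24 + 5 = 29.
Level 29 exceeds the maximum of 20; capped at 20.
Final offense level: 20.
Criminal history: 13 prior points → Category C (11+).
Level 20 falls in the 19-20 band.
Grid: Level 19-20 × Category C = 56-62 months.

56-62 months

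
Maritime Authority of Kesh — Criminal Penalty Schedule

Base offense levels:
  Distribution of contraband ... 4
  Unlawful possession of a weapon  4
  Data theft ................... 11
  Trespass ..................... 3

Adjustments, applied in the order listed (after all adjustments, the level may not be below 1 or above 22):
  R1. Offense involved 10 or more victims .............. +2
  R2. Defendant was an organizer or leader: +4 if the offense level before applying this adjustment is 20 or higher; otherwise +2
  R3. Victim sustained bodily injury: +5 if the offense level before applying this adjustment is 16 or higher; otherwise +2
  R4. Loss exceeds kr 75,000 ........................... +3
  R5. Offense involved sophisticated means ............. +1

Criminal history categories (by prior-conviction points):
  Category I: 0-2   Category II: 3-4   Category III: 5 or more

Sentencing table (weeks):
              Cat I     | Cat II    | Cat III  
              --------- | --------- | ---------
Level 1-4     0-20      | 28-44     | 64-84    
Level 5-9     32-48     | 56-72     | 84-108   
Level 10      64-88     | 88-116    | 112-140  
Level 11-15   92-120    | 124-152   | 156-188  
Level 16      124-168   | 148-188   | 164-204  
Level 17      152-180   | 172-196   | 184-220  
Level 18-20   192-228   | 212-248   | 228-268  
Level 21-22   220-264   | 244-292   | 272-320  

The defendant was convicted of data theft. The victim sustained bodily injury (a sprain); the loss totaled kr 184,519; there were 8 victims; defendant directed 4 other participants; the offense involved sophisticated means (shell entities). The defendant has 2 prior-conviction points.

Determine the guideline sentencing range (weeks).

192-228 weeks

Base offense level for data theft: 11.
R1 does not apply.
R2 applies (level before this adjustment is 11 < 20, so +2): 11 + 2 = 13.
R3 applies (level before this adjustment is 13 < 16, so +2): 13 + 2 = 15.
R4 applies: 15 + 3 = 18.
R5 applies: 18 + 1 = 19.
Final offense level: 19.
Criminal history: 2 prior points → Category I (0-2).
Level 19 falls in the 18-20 band.
Grid: Level 18-20 × Category I = 192-228 weeks.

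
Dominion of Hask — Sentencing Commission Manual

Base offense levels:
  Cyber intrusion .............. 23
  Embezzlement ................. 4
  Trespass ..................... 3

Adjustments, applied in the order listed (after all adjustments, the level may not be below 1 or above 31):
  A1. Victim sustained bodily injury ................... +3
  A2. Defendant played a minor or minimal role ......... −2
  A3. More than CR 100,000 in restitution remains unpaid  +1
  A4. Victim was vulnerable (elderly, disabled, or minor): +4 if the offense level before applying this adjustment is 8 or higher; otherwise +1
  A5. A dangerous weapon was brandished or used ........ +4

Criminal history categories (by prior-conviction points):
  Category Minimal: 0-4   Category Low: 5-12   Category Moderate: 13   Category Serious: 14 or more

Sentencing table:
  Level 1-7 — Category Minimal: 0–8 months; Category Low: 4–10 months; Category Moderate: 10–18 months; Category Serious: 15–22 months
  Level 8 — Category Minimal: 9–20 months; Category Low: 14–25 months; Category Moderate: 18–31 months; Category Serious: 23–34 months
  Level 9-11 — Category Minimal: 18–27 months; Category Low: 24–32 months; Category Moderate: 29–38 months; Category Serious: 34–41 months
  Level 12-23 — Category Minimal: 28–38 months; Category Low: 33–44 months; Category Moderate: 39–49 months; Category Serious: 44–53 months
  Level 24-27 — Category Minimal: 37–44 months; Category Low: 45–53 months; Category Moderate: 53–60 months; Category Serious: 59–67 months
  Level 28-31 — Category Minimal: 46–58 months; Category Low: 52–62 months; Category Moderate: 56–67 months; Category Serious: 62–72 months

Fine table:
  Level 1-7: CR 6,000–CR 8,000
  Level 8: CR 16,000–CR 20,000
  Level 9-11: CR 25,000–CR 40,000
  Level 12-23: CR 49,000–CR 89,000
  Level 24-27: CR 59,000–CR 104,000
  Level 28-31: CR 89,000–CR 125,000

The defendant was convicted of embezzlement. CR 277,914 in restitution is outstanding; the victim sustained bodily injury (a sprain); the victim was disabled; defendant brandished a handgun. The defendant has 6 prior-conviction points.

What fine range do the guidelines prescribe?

Base offense level for embezzlement: 4.
A1 applies: 4 + 3 = 7.
A2 does not apply.
A3 applies: 7 + 1 = 8.
A4 applies (level before this adjustment is 8 ≥ 8, so +4): 8 + 4 = 12.
A5 applies: 12 + 4 = 16.
Final offense level: 16.
Level 16 falls in the 12-23 band.
Fine table: Level 12-23 → CR 49,000–CR 89,000.

CR 49,000–CR 89,000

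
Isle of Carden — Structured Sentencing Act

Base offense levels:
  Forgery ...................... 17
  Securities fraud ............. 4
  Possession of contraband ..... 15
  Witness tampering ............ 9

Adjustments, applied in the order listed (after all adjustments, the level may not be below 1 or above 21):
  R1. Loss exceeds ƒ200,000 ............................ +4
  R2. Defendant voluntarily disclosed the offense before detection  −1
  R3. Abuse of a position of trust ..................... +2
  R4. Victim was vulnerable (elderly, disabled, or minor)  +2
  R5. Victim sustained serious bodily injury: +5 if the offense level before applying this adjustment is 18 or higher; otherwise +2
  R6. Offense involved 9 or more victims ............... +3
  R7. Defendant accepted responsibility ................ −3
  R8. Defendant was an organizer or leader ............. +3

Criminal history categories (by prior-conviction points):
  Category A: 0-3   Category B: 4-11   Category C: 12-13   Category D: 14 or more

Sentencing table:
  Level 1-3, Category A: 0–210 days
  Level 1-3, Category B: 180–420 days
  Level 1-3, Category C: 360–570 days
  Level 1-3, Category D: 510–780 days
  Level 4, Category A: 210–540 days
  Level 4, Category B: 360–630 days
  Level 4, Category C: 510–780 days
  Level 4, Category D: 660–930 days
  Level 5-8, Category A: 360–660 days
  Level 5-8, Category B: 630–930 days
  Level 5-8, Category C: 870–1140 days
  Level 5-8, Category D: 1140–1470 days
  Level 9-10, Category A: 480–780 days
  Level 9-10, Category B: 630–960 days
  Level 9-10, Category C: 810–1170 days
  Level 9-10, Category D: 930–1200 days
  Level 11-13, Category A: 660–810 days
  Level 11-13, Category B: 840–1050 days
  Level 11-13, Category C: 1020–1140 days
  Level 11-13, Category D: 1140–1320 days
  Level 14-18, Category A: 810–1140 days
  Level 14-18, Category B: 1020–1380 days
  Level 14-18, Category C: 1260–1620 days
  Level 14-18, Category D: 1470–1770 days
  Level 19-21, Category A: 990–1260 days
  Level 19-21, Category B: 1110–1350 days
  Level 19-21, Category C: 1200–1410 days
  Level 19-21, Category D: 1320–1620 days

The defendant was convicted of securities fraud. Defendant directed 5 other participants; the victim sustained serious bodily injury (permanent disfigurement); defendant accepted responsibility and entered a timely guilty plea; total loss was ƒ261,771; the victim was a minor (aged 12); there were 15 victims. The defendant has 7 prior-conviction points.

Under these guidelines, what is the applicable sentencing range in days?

1020-1380 days

Base offense level for securities fraud: 4.
R1 applies: 4 + 4 = 8.
R4 applies: 8 + 2 = 10.
R5 applies (level before this adjustment is 10 < 18, so +2): 10 + 2 = 12.
R6 applies: 12 + 3 = 15.
R7 applies: 15 − 3 = 12.
R8 applies: 12 + 3 = 15.
Final offense level: 15.
Criminal history: 7 prior points → Category B (4-11).
Level 15 falls in the 14-18 band.
Grid: Level 14-18 × Category B = 1020-1380 days.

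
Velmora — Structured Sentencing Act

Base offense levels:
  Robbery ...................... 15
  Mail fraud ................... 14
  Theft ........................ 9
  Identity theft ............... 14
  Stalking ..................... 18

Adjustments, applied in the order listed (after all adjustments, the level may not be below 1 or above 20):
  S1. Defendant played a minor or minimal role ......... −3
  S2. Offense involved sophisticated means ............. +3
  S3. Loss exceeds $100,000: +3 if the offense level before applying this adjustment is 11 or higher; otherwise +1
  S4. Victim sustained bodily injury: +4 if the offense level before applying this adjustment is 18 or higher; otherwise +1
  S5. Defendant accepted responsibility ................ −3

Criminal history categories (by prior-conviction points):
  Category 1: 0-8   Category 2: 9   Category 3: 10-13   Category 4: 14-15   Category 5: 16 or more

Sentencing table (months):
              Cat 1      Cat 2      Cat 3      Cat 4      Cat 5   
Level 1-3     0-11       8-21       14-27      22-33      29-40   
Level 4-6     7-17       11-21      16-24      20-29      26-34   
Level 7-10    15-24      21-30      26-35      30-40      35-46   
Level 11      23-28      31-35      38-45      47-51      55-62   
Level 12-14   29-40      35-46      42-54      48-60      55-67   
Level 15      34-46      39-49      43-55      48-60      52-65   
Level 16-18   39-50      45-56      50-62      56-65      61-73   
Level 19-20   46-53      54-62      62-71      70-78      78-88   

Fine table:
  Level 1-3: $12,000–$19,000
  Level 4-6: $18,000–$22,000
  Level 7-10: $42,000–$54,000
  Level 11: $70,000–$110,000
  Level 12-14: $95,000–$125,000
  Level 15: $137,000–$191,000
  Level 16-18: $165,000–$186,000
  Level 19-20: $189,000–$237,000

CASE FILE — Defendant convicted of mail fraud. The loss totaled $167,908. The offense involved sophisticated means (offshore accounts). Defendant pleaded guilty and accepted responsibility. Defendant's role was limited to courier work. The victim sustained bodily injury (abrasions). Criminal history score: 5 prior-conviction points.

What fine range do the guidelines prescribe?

$137,000–$191,000

Base offense level for mail fraud: 14.
S1 applies: 14 − 3 = 11.
S2 applies: 11 + 3 = 14.
S3 applies (level before this adjustment is 14 ≥ 11, so +3): 14 + 3 = 17.
S4 applies (level before this adjustment is 17 < 18, so +1): 17 + 1 = 18.
S5 applies: 18 − 3 = 15.
Final offense level: 15.
Level 15 falls in the 15 band.
Fine table: Level 15 → $137,000–$191,000.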